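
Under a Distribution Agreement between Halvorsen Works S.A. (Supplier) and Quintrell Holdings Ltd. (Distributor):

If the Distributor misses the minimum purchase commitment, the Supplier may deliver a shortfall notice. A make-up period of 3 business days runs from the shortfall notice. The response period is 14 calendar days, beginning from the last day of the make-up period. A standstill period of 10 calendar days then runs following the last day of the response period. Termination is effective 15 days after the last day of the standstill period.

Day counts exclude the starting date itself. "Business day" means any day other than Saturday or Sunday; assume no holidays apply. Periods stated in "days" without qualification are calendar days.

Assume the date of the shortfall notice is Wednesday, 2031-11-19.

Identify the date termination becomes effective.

2032-01-02

From Wednesday, 2031-11-19, 3 business days (Nov 20, Nov 21, Nov 24, skipping weekends) brings us to Monday, 2031-11-24, which is the last day of the make-up period.
The last day of the response period: 14 calendar days after 2031-11-24 is 2031-12-08.
The last day of the standstill period: 2031-12-08 + 10 days = 2031-12-18.
The date termination becomes effective: 15 calendar days after 2031-12-18 is 2032-01-02.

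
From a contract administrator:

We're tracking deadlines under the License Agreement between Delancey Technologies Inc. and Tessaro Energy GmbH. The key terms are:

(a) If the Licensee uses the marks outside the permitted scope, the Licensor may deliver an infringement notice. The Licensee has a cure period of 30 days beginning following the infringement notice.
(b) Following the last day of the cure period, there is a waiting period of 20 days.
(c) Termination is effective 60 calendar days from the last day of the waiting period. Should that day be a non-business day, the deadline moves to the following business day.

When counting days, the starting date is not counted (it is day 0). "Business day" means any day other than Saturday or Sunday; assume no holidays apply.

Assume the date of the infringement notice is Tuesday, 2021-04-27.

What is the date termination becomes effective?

Adding 30 calendar days to 2021-04-27 gives 2021-05-27, which is the last day of the cure period.
The last day of the waiting period: 2021-05-27 + 20 days = 2021-06-16.
The date termination becomes effective: 2021-06-16 + 60 days = 2021-08-15. That falls on a Sunday, so it rolls to the next business day, Monday, 2021-08-16.

2021-08-16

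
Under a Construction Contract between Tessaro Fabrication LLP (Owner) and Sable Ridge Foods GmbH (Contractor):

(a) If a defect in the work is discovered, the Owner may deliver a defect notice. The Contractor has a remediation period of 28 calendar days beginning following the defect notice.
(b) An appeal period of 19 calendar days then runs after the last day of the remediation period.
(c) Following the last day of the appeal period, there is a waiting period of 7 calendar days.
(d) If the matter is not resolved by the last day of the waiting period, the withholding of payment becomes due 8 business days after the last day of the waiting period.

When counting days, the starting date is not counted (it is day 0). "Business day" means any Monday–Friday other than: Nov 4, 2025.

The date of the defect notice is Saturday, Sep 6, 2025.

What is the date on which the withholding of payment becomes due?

The last day of the remediation period: Sep 6, 2025 + 28 days = Oct 4, 2025.
The last day of the appeal period: 19 calendar days after Oct 4, 2025 is Oct 23, 2025.
The last day of the waiting period: Oct 23, 2025 + 7 days = Oct 30, 2025.
The date on which the withholding of payment becomes due: 8 business days after Thursday, Oct 30, 2025, skipping weekends and the listed holiday on Nov 4 — Oct 31, Nov 3, Nov 5, Nov 6, Nov 7, Nov 10, Nov 11, Nov 12 — lands on Wednesday, Nov 12, 2025.

Nov 12, 2025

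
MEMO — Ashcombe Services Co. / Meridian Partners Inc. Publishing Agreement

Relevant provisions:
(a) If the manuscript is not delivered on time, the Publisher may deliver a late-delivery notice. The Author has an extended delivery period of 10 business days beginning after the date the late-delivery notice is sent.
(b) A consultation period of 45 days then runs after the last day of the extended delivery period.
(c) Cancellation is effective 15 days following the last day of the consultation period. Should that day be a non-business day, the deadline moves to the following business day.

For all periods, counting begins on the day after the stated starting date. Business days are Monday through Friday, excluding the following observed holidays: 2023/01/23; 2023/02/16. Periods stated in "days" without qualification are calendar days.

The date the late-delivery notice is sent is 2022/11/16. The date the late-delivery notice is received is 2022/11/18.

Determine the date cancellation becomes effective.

The last day of the extended delivery period: 10 business days after Wednesday, 2022/11/16, skipping weekends — Nov 17, Nov 18, Nov 21, Nov 22, Nov 23, Nov 24, Nov 25, Nov 28, Nov 29, Nov 30 — lands on Wednesday, 2022/11/30.
The last day of the consultation period: 2022/11/30 + 45 days = 2023/01/14.
Adding 15 calendar days to 2023/01/14 gives 2023/01/29, which is the date cancellation becomes effective. That falls on a Sunday, so it rolls to the next business day, Monday, 2023/01/30.

2023/01/30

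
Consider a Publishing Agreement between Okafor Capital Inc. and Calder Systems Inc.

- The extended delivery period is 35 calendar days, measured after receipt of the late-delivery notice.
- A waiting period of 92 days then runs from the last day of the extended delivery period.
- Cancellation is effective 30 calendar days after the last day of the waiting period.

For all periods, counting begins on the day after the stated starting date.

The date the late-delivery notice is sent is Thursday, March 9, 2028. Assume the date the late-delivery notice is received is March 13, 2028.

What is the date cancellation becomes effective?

August 17, 2028

Adding 35 calendar days to March 13, 2028 gives April 17, 2028, which is the last day of the extended delivery period.
Adding 92 calendar days to April 17, 2028 gives July 18, 2028, which is the last day of the waiting period.
The date cancellation becomes effective: 30 calendar days after July 18, 2028 is August 17, 2028.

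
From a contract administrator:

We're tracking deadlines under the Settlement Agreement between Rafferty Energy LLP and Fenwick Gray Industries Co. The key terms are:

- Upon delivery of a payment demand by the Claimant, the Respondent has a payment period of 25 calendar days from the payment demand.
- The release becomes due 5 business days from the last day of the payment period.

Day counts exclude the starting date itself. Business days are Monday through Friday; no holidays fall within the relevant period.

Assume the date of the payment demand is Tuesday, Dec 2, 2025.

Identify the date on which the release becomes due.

The last day of the payment period: Dec 2, 2025 + 25 days = Dec 27, 2025.
The date on which the release becomes due: counting 5 business days from Saturday, Dec 27, 2025 (Dec 29, Dec 30, Dec 31, Jan 1, Jan 2, skipping weekends) reaches Friday, Jan 2, 2026.

Jan 2, 2026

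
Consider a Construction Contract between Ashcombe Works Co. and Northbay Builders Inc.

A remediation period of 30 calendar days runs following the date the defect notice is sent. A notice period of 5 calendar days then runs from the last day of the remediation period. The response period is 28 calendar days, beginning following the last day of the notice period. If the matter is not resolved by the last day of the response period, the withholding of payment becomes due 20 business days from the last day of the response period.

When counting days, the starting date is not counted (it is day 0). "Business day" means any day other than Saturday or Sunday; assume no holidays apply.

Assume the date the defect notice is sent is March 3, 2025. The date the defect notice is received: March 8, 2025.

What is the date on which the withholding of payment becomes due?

The last day of the remediation period: March 3, 2025 + 30 days = April 2, 2025.
The last day of the notice period: April 2, 2025 + 5 days = April 7, 2025.
Adding 28 calendar days to April 7, 2025 gives May 5, 2025, which is the last day of the response period.
The date on which the withholding of payment becomes due: 20 business days after Monday, May 5, 2025, skipping weekends — May 6, May 7, May 8, May 9, …, May 29, May 30, Jun 2 — lands on Monday, June 2, 2025.

June 2, 2025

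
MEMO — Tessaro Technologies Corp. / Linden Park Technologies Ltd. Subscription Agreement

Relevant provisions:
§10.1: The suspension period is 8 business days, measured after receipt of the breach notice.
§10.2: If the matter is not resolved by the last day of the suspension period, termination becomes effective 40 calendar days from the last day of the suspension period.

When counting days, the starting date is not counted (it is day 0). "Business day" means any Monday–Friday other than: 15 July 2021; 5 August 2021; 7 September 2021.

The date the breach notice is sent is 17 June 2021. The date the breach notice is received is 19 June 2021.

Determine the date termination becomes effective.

9 August 2021

The last day of the suspension period: 8 business days after Saturday, 19 June 2021, skipping weekends — Jun 21, Jun 22, Jun 23, Jun 24, Jun 25, Jun 28, Jun 29, Jun 30 — lands on Wednesday, 30 June 2021.
The date termination becomes effective: 30 June 2021 + 40 days = 9 August 2021.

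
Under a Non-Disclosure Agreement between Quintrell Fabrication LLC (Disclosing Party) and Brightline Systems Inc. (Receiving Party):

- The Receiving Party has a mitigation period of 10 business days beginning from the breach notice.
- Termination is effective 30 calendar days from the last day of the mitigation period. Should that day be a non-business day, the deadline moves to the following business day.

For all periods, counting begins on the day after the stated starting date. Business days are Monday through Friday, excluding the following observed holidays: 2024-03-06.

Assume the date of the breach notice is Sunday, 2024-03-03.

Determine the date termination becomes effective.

2024-04-17

From Sunday, 2024-03-03, 10 business days (Mar 4, Mar 5, Mar 7, Mar 8, Mar 11, Mar 12, Mar 13, Mar 14, Mar 15, Mar 18, skipping weekends and the listed holiday on Mar 6) brings us to Monday, 2024-03-18, which is the last day of the mitigation period.
The date termination becomes effective: 30 calendar days after 2024-03-18 is 2024-04-17. 2024-04-17 is a Wednesday and is not a listed holiday, so no roll-forward applies.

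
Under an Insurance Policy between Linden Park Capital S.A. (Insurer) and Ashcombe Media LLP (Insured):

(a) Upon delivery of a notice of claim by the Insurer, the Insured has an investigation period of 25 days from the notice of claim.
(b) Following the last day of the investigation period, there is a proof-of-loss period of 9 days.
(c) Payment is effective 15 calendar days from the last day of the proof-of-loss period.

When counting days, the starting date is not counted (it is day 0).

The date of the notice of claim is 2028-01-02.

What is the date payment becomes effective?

Adding 25 calendar days to 2028-01-02 gives 2028-01-27, which is the last day of the investigation period.
The last day of the proof-of-loss period: 2028-01-27 + 9 days = 2028-02-05.
Adding 15 calendar days to 2028-02-05 gives 2028-02-20, which is the date payment becomes effective.

2028-02-20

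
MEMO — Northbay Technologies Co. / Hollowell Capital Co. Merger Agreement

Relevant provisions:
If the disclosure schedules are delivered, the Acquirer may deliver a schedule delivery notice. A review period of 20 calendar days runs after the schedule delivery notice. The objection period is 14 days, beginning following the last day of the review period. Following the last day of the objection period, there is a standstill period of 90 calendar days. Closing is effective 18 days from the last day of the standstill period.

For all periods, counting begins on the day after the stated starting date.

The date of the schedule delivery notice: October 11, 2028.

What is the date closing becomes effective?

March 2, 2029

The last day of the review period: October 11, 2028 + 20 days = October 31, 2028.
Adding 14 calendar days to October 31, 2028 gives November 14, 2028, which is the last day of the objection period.
Adding 90 calendar days to November 14, 2028 gives February 12, 2029, which is the last day of the standstill period.
Adding 18 calendar days to February 12, 2029 gives March 2, 2029, which is the date closing becomes effective.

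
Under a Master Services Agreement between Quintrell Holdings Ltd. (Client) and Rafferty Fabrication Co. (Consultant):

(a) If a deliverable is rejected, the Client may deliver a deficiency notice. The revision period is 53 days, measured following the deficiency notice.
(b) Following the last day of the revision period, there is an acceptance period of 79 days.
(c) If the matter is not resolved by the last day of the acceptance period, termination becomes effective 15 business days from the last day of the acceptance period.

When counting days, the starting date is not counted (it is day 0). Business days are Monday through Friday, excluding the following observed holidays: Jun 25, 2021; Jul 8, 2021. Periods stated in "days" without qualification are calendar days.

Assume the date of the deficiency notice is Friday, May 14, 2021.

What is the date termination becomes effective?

The last day of the revision period: May 14, 2021 + 53 days = Jul 6, 2021.
Adding 79 calendar days to Jul 6, 2021 gives Sep 23, 2021, which is the last day of the acceptance period.
From Thursday, Sep 23, 2021, 15 business days (Sep 24, Sep 27, Sep 28, Sep 29, …, Oct 12, Oct 13, Oct 14, skipping weekends) brings us to Thursday, Oct 14, 2021, which is the date termination becomes effective.

Oct 14, 2021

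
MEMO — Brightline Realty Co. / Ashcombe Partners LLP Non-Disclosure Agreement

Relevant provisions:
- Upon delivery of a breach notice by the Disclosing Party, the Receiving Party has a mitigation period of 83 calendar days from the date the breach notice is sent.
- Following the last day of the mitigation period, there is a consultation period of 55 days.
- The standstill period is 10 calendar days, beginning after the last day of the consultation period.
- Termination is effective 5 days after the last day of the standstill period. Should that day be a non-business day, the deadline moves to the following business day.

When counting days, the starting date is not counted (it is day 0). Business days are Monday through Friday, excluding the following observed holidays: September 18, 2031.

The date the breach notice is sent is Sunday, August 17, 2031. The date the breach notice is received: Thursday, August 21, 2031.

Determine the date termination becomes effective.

January 19, 2032

The last day of the mitigation period: August 17, 2031 + 83 days = November 8, 2031.
The last day of the consultation period: 55 calendar days after November 8, 2031 is January 2, 2032.
The last day of the standstill period: January 2, 2032 + 10 days = January 12, 2032.
The date termination becomes effective: 5 calendar days after January 12, 2032 is January 17, 2032. That falls on a Saturday, so it rolls to the next business day, Monday, January 19, 2032.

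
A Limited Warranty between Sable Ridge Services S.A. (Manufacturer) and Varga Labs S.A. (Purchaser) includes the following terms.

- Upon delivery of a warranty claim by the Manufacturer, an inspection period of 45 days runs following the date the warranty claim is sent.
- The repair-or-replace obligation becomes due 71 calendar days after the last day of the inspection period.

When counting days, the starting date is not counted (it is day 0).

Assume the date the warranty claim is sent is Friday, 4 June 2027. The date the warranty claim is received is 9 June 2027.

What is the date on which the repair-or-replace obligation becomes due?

28 September 2027

The last day of the inspection period: 4 June 2027 + 45 days = 19 July 2027.
Adding 71 calendar days to 19 July 2027 gives 28 September 2027, which is the date on which the repair-or-replace obligation becomes due.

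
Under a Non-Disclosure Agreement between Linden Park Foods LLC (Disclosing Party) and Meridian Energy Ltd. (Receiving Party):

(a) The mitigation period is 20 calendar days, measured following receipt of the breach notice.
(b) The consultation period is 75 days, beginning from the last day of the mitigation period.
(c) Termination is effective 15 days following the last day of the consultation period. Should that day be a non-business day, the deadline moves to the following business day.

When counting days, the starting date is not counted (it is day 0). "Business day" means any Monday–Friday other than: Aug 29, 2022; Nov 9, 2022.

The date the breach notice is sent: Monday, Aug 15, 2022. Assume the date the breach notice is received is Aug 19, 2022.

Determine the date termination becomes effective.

Dec 7, 2022

The last day of the mitigation period: Aug 19, 2022 + 20 days = Sep 8, 2022.
Adding 75 calendar days to Sep 8, 2022 gives Nov 22, 2022, which is the last day of the consultation period.
Adding 15 calendar days to Nov 22, 2022 gives Dec 7, 2022, which is the date termination becomes effective. Dec 7, 2022 is a Wednesday and is not a listed holiday, so no roll-forward applies.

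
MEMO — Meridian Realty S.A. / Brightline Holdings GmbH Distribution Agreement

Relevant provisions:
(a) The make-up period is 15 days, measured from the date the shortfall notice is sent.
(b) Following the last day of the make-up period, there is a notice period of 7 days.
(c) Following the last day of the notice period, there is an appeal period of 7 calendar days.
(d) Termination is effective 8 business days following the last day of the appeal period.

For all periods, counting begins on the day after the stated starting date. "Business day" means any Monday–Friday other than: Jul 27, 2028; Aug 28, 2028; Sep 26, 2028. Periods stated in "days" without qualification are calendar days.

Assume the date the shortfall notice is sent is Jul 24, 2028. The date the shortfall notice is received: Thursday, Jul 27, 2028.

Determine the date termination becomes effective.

The last day of the make-up period: 15 calendar days after Jul 24, 2028 is Aug 8, 2028.
The last day of the notice period: 7 calendar days after Aug 8, 2028 is Aug 15, 2028.
Adding 7 calendar days to Aug 15, 2028 gives Aug 22, 2028, which is the last day of the appeal period.
From Tuesday, Aug 22, 2028, 8 business days (Aug 23, Aug 24, Aug 25, Aug 29, Aug 30, Aug 31, Sep 1, Sep 4, skipping weekends and the listed holiday on Aug 28) brings us to Monday, Sep 4, 2028, which is the date termination becomes effective.

Sep 4, 2028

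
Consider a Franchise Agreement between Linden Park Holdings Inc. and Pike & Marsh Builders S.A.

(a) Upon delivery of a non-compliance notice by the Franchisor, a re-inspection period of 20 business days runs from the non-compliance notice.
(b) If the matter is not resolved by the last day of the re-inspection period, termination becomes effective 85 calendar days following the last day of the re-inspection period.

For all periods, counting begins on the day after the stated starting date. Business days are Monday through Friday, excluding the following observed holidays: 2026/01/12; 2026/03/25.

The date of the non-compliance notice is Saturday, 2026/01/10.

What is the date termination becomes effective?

The last day of the re-inspection period: counting 20 business days from Saturday, 2026/01/10 (Jan 13, Jan 14, Jan 15, Jan 16, …, Feb 5, Feb 6, Feb 9, skipping weekends and the listed holiday on Jan 12) reaches Monday, 2026/02/09.
The date termination becomes effective: 85 calendar days after 2026/02/09 is 2026/05/05.

2026/05/05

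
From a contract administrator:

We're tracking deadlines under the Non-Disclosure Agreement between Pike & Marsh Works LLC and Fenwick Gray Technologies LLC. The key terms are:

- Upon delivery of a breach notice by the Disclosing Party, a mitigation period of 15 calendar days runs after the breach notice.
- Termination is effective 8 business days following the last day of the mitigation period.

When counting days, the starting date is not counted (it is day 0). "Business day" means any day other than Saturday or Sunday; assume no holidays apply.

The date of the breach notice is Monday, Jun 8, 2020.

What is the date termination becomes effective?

Adding 15 calendar days to Jun 8, 2020 gives Jun 23, 2020, which is the last day of the mitigation period.
From Tuesday, Jun 23, 2020, 8 business days (Jun 24, Jun 25, Jun 26, Jun 29, Jun 30, Jul 1, Jul 2, Jul 3, skipping weekends) brings us to Friday, Jul 3, 2020, which is the date termination becomes effective.

Jul 3, 2020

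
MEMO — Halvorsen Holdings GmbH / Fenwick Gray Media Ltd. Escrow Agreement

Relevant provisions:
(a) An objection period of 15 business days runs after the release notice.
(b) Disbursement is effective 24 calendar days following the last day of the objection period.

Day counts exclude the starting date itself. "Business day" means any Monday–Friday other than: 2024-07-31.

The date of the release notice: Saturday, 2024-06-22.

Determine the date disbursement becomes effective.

The last day of the objection period: 15 business days after Saturday, 2024-06-22, skipping weekends — Jun 24, Jun 25, Jun 26, Jun 27, …, Jul 10, Jul 11, Jul 12 — lands on Friday, 2024-07-12.
Adding 24 calendar days to 2024-07-12 gives 2024-08-05, which is the date disbursement becomes effective.

2024-08-05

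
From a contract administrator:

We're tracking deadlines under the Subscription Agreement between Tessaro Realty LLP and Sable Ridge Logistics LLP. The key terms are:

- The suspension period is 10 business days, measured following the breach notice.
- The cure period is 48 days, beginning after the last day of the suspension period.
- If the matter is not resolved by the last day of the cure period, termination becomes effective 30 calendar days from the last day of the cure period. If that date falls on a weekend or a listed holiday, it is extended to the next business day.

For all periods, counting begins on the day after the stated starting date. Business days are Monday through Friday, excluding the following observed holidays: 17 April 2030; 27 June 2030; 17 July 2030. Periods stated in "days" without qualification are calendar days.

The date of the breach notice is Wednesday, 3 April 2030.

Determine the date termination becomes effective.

The last day of the suspension period: 10 business days after Wednesday, 3 April 2030, skipping weekends and the listed holiday on Apr 17 — Apr 4, Apr 5, Apr 8, Apr 9, Apr 10, Apr 11, Apr 12, Apr 15, Apr 16, Apr 18 — lands on Thursday, 18 April 2030.
The last day of the cure period: 48 calendar days after 18 April 2030 is 5 June 2030.
The date termination becomes effective: 30 calendar days after 5 June 2030 is 5 July 2030. 5 July 2030 is a Friday and is not a listed holiday, so no roll-forward applies.

5 July 2030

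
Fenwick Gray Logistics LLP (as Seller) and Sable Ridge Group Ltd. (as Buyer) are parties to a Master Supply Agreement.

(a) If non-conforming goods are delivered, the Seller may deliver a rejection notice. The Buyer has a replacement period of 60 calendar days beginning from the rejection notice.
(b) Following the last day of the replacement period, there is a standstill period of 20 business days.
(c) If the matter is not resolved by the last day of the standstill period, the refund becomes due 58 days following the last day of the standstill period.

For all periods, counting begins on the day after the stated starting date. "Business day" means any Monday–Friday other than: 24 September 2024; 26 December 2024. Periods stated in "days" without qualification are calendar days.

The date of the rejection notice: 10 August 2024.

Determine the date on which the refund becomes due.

3 January 2025

Adding 60 calendar days to 10 August 2024 gives 9 October 2024, which is the last day of the replacement period.
The last day of the standstill period: counting 20 business days from Wednesday, 9 October 2024 (Oct 10, Oct 11, Oct 14, Oct 15, …, Nov 4, Nov 5, Nov 6, skipping weekends) reaches Wednesday, 6 November 2024.
The date on which the refund becomes due: 58 calendar days after 6 November 2024 is 3 January 2025.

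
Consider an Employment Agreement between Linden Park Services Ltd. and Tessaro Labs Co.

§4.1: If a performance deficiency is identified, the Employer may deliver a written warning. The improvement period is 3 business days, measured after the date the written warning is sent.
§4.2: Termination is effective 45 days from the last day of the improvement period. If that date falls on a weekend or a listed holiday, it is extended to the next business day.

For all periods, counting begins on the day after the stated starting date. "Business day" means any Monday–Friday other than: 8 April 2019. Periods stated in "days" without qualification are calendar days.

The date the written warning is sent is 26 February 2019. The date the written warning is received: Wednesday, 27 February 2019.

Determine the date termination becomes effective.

15 April 2019

The last day of the improvement period: 3 business days after Tuesday, 26 February 2019, skipping weekends — Feb 27, Feb 28, Mar 1 — lands on Friday, 1 March 2019.
The date termination becomes effective: 1 March 2019 + 45 days = 15 April 2019. 15 April 2019 is a Monday and is not a listed holiday, so no roll-forward applies.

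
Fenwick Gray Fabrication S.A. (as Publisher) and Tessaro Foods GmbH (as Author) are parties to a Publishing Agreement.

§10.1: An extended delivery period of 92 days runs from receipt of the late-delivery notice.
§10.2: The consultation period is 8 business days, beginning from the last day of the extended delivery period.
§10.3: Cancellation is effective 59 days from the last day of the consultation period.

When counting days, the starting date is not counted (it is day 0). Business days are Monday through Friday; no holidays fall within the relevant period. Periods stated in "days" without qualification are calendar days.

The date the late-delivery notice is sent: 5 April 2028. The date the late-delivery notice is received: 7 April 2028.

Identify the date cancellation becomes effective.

16 September 2028

The last day of the extended delivery period: 92 calendar days after 7 April 2028 is 8 July 2028.
From Saturday, 8 July 2028, 8 business days (Jul 10, Jul 11, Jul 12, Jul 13, Jul 14, Jul 17, Jul 18, Jul 19, skipping weekends) brings us to Wednesday, 19 July 2028, which is the last day of the consultation period.
The date cancellation becomes effective: 19 July 2028 + 59 days = 16 September 2028.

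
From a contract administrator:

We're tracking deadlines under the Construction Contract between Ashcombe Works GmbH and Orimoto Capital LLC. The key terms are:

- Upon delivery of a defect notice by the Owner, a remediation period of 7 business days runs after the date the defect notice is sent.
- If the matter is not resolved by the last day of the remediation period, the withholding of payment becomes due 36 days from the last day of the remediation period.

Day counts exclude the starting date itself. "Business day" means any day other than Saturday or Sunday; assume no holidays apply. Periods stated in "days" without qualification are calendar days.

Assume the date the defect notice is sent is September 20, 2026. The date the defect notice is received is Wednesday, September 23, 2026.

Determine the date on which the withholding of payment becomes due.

November 4, 2026

From Sunday, September 20, 2026, 7 business days (Sep 21, Sep 22, Sep 23, Sep 24, Sep 25, Sep 28, Sep 29, skipping weekends) brings us to Tuesday, September 29, 2026, which is the last day of the remediation period.
The date on which the withholding of payment becomes due: 36 calendar days after September 29, 2026 is November 4, 2026.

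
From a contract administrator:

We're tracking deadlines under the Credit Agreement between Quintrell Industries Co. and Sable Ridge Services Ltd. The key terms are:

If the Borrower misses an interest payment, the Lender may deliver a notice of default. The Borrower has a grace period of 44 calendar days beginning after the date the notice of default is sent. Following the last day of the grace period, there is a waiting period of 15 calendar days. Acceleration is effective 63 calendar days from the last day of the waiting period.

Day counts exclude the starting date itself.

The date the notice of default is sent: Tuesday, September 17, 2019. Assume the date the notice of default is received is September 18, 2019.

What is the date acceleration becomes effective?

January 17, 2020

The last day of the grace period: September 17, 2019 + 44 days = October 31, 2019.
Adding 15 calendar days to October 31, 2019 gives November 15, 2019, which is the last day of the waiting period.
Adding 63 calendar days to November 15, 2019 gives January 17, 2020, which is the date acceleration becomes effective.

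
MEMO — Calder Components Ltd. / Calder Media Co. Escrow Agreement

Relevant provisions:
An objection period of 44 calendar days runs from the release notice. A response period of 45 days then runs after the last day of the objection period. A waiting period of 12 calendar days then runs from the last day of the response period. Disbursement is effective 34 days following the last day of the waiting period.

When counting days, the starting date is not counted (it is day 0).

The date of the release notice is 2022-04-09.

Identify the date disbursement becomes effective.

2022-08-22

Adding 44 calendar days to 2022-04-09 gives 2022-05-23, which is the last day of the objection period.
The last day of the response period: 2022-05-23 + 45 days = 2022-07-07.
Adding 12 calendar days to 2022-07-07 gives 2022-07-19, which is the last day of the waiting period.
The date disbursement becomes effective: 2022-07-19 + 34 days = 2022-08-22.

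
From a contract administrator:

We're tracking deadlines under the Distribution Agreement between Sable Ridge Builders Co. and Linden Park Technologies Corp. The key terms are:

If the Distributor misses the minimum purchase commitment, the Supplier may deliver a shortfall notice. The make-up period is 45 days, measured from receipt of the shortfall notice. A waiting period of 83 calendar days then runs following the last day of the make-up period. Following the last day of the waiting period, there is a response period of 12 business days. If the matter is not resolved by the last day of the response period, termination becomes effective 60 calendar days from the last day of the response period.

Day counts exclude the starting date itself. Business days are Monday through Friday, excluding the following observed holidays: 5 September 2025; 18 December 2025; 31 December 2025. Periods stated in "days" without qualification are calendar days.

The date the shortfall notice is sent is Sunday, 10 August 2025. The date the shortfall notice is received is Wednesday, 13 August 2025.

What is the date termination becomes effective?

8 March 2026

The last day of the make-up period: 45 calendar days after 13 August 2025 is 27 September 2025.
The last day of the waiting period: 83 calendar days after 27 September 2025 is 19 December 2025.
From Friday, 19 December 2025, 12 business days (Dec 22, Dec 23, Dec 24, Dec 25, …, Jan 5, Jan 6, Jan 7, skipping weekends and the listed holiday on Dec 31) brings us to Wednesday, 7 January 2026, which is the last day of the response period.
Adding 60 calendar days to 7 January 2026 gives 8 March 2026, which is the date termination becomes effective.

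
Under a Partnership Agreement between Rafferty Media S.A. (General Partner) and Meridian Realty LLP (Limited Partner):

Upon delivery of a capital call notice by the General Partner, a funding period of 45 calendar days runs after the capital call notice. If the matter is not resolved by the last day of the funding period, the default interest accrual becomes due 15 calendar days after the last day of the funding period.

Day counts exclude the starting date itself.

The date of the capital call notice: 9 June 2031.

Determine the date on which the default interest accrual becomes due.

The last day of the funding period: 9 June 2031 + 45 days = 24 July 2031.
The date on which the default interest accrual becomes due: 24 July 2031 + 15 days = 8 August 2031.

8 August 2031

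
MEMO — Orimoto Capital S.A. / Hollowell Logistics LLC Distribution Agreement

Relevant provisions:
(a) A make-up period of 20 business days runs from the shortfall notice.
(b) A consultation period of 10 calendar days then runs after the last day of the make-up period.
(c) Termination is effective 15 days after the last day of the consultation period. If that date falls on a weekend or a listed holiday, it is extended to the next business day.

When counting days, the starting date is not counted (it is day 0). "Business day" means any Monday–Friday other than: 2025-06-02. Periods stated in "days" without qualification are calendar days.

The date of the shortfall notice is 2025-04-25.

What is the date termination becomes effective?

The last day of the make-up period: counting 20 business days from Friday, 2025-04-25 (Apr 28, Apr 29, Apr 30, May 1, …, May 21, May 22, May 23, skipping weekends) reaches Friday, 2025-05-23.
The last day of the consultation period: 10 calendar days after 2025-05-23 is 2025-06-02.
The date termination becomes effective: 2025-06-02 + 15 days = 2025-06-17. 2025-06-17 is a Tuesday and is not a listed holiday, so no roll-forward applies.

2025-06-17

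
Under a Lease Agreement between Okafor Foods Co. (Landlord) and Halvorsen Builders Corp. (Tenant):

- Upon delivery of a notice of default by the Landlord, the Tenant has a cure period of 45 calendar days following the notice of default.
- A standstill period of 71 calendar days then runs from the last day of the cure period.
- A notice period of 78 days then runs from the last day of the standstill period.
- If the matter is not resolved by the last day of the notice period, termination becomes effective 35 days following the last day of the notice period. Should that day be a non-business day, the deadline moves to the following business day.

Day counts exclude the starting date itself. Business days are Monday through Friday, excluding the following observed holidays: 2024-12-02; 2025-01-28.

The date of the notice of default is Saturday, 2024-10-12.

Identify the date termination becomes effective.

The last day of the cure period: 2024-10-12 + 45 days = 2024-11-26.
Adding 71 calendar days to 2024-11-26 gives 2025-02-05, which is the last day of the standstill period.
Adding 78 calendar days to 2025-02-05 gives 2025-04-24, which is the last day of the notice period.
Adding 35 calendar days to 2025-04-24 gives 2025-05-29, which is the date termination becomes effective. 2025-05-29 is a Thursday and is not a listed holiday, so no roll-forward applies.

2025-05-29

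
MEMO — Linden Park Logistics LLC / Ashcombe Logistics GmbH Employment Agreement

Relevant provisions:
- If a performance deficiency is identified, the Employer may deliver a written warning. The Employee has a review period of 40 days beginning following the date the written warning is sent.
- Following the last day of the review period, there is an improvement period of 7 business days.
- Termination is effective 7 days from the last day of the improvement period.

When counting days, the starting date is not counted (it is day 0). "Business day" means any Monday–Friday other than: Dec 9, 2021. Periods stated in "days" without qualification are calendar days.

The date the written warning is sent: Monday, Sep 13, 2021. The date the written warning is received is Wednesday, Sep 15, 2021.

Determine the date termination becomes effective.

Nov 9, 2021

The last day of the review period: 40 calendar days after Sep 13, 2021 is Oct 23, 2021.
From Saturday, Oct 23, 2021, 7 business days (Oct 25, Oct 26, Oct 27, Oct 28, Oct 29, Nov 1, Nov 2, skipping weekends) brings us to Tuesday, Nov 2, 2021, which is the last day of the improvement period.
The date termination becomes effective: Nov 2, 2021 + 7 days = Nov 9, 2021.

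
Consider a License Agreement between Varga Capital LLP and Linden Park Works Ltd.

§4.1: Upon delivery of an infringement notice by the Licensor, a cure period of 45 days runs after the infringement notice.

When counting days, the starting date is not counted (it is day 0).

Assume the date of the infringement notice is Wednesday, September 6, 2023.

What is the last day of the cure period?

October 21, 2023

The last day of the cure period: September 6, 2023 + 45 days = October 21, 2023.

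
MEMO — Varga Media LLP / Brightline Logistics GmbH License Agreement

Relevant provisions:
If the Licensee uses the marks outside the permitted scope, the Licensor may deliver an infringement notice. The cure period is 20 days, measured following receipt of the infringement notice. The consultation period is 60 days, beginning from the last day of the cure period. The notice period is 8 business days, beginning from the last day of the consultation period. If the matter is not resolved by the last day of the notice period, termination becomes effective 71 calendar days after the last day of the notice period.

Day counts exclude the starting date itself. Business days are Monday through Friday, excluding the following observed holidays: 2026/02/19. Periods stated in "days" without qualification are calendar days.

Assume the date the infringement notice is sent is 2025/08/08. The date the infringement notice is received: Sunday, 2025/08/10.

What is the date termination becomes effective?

2026/01/20

The last day of the cure period: 2025/08/10 + 20 days = 2025/08/30.
Adding 60 calendar days to 2025/08/30 gives 2025/10/29, which is the last day of the consultation period.
The last day of the notice period: 8 business days after Wednesday, 2025/10/29, skipping weekends — Oct 30, Oct 31, Nov 3, Nov 4, Nov 5, Nov 6, Nov 7, Nov 10 — lands on Monday, 2025/11/10.
Adding 71 calendar days to 2025/11/10 gives 2026/01/20, which is the date termination becomes effective.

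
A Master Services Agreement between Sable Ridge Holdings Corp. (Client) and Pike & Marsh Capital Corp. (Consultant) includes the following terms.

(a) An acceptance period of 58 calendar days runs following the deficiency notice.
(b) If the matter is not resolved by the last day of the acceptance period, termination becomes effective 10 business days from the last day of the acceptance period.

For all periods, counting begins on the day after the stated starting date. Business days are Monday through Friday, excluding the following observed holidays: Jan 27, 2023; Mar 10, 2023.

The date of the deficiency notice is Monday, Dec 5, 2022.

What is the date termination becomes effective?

Feb 15, 2023

Adding 58 calendar days to Dec 5, 2022 gives Feb 1, 2023, which is the last day of the acceptance period.
The date termination becomes effective: 10 business days after Wednesday, Feb 1, 2023, skipping weekends — Feb 2, Feb 3, Feb 6, Feb 7, Feb 8, Feb 9, Feb 10, Feb 13, Feb 14, Feb 15 — lands on Wednesday, Feb 15, 2023.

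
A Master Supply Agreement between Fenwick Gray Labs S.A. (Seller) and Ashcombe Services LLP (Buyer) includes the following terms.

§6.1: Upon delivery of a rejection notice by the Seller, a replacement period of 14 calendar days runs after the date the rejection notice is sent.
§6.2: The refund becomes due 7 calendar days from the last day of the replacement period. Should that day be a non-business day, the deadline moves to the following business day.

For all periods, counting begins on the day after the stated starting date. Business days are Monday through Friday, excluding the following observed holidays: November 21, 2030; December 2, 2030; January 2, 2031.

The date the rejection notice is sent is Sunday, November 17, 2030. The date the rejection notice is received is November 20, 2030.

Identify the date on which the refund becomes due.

December 9, 2030

Adding 14 calendar days to November 17, 2030 gives December 1, 2030, which is the last day of the replacement period.
The date on which the refund becomes due: December 1, 2030 + 7 days = December 8, 2030. That falls on a Sunday, so it rolls to the next business day, Monday, December 9, 2030.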